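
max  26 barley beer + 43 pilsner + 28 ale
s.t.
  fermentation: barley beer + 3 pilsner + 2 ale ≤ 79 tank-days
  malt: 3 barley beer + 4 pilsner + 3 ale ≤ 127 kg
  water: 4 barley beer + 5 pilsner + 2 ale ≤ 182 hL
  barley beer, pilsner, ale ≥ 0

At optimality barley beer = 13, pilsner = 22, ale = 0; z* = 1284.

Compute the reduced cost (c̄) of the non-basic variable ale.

-3

Check each constraint at x*: fermentation 79/79 (tight); malt 127/127 (tight); water 162/182 (slack 20).
Slack constraints have shadow price 0 (complementary slackness).
The binding rows give the dual system: 1·y_fermentation + 3·y_malt = 26 and 3·y_fermentation + 4·y_malt = 43.
Solving: y_fermentation = 5, y_malt = 7.
Reduced cost of ale: c₃ − yᵀa₃ = 28 − (5·2 + 7·3) = 28 − 31 = -3.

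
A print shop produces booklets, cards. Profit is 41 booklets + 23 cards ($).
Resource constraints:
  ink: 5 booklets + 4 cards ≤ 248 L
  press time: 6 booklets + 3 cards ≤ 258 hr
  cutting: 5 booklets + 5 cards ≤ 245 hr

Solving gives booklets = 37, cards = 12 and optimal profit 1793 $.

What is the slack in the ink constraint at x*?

15

ink used = 5·37 + 4·12 = 233; slack = 248 − 233 = 15.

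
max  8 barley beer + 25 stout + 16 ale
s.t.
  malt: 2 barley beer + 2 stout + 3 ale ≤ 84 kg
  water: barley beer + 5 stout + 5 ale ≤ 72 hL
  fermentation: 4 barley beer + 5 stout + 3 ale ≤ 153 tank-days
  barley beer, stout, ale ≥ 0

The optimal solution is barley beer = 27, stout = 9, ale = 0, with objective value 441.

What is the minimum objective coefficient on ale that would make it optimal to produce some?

23

Check each constraint at x*: malt 72/84 (slack 12); water 72/72 (tight); fermentation 153/153 (tight).
By complementary slackness, y = 0 for the non-binding constraint.
From A_Bᵀ y = c: 1·y_water + 4·y_fermentation = 8; 5·y_water + 5·y_fermentation = 25.
This yields shadow prices y_water = 4, y_fermentation = 1.
ale enters the basis when its profit ≥ yᵀa₃ = 4·5 + 1·3 = 23.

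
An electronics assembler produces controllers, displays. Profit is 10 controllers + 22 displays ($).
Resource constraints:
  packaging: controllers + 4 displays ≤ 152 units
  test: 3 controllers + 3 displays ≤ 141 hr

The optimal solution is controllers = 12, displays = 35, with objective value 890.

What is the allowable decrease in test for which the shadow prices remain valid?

Binding constraints: packaging, test. The basis is B = [[1,4],[3,3]] with det -9.
Per unit decrease in test, x* moves by d = (-0.4444, 0.1111).
The basis stays optimal until controllers reaches 0; allowable decrease = 27 hr.

27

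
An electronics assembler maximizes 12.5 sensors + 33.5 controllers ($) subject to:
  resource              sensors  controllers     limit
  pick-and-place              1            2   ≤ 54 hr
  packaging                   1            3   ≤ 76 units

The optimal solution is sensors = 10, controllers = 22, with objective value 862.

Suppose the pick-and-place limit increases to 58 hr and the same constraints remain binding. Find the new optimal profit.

878

Check each constraint at x*: pick-and-place 54/54 (tight); packaging 76/76 (tight).
The binding rows give the dual system: 1·y_pick-and-place + 1·y_packaging = 12.5 and 2·y_pick-and-place + 3·y_packaging = 33.5.
Solving: y_pick-and-place = 4, y_packaging = 8.5.
Δz = y_pick-and-place·Δb = 4 × (4) = 16, so new z* = 862 + 16 = 878.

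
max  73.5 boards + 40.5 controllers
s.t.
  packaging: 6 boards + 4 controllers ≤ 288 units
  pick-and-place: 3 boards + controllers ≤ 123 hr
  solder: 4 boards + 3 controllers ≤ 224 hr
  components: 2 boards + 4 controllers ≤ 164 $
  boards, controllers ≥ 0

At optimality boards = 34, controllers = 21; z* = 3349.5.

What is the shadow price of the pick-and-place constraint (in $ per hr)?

Binding: packaging and pick-and-place. Non-binding: solder (25 unused), components (12 unused).
Slack constraints have shadow price 0 (complementary slackness).
Dual feasibility on the basic columns requires 6·y_packaging + 3·y_pick-and-place = 73.5, 4·y_packaging + 1·y_pick-and-place = 40.5.
Solving: y_packaging = 8, y_pick-and-place = 8.5.
Shadow price of pick-and-place = 8.5.

8.5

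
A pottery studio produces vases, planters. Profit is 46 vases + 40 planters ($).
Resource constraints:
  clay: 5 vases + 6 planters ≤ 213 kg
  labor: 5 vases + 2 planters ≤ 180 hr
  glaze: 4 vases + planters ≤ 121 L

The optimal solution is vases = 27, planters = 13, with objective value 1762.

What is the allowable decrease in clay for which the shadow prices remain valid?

61.75

Binding constraints: clay, glaze. The basis is B = [[5,6],[4,1]] with det -19.
Per unit decrease in clay, x* moves by d = (0.0526, -0.2105).
The basis stays optimal until planters reaches 0; allowable decrease = 61.75 kg.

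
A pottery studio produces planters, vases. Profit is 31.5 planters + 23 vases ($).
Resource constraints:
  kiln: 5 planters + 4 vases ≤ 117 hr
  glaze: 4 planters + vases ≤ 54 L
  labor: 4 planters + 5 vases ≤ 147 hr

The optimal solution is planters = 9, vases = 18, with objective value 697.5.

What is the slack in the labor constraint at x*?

21

labor used = 4·9 + 5·18 = 126; slack = 147 − 126 = 21.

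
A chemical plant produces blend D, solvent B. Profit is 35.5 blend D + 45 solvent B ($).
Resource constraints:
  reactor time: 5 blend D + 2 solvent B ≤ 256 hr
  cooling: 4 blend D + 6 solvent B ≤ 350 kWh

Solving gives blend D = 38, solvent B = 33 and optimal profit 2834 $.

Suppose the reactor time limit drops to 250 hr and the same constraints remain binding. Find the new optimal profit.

2825

At the optimum: reactor time uses 256 of 256 (binding); cooling uses 350 of 350 (binding).
Dual feasibility on the basic columns requires 5·y_reactor time + 4·y_cooling = 35.5, 2·y_reactor time + 6·y_cooling = 45.
→ y_reactor time = 1.5 and y_cooling = 7.
Δz = y_reactor time·Δb = 1.5 × (-6) = -9, so new z* = 2834 − 9 = 2825.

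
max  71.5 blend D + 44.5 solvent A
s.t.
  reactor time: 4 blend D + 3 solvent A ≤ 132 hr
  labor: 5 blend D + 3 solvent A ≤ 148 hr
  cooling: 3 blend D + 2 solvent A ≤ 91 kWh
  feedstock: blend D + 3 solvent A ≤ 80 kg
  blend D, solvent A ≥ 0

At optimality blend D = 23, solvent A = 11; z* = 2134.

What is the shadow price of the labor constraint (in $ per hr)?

9.5

Binding: labor and cooling. Non-binding: reactor time (7 unused), feedstock (24 unused).
Since reactor time, feedstock are not tight, their duals are 0.
The binding rows give the dual system: 5·y_labor + 3·y_cooling = 71.5 and 3·y_labor + 2·y_cooling = 44.5.
Solving: y_labor = 9.5, y_cooling = 8.
Shadow price of labor = 9.5.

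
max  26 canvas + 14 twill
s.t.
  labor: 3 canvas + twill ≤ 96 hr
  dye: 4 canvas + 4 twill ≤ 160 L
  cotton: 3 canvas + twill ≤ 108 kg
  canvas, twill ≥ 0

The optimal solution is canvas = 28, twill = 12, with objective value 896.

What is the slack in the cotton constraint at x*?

12

cotton used = 3·28 + 1·12 = 96; slack = 108 − 96 = 12.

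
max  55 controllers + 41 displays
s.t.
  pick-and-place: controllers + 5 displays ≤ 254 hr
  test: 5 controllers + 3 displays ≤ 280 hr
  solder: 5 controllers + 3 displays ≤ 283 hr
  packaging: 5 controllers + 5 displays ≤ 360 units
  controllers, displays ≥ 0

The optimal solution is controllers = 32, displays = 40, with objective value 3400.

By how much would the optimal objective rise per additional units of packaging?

Check each constraint at x*: pick-and-place 232/254 (slack 22); test 280/280 (tight); solder 280/283 (slack 3); packaging 360/360 (tight).
By complementary slackness, y = 0 for the non-binding constraints.
Dual feasibility on the basic columns requires 5·y_test + 5·y_packaging = 55, 3·y_test + 5·y_packaging = 41.
Solving: y_test = 7, y_packaging = 4.
Shadow price of packaging = 4.

4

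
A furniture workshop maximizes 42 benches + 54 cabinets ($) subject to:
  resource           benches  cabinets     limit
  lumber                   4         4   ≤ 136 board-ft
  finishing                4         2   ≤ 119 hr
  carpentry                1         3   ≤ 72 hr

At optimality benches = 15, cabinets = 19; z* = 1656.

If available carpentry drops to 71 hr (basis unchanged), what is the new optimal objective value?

At the optimum: lumber uses 136 of 136 (binding); finishing uses 98 of 119 (slack = 21); carpentry uses 72 of 72 (binding).
Since finishing is not tight, its dual is 0.
From A_Bᵀ y = c: 4·y_lumber + 1·y_carpentry = 42; 4·y_lumber + 3·y_carpentry = 54.
This yields shadow prices y_lumber = 9, y_carpentry = 6.
Δz = y_carpentry·Δb = 6 × (-1) = -6, so new z* = 1656 − 6 = 1650.

1650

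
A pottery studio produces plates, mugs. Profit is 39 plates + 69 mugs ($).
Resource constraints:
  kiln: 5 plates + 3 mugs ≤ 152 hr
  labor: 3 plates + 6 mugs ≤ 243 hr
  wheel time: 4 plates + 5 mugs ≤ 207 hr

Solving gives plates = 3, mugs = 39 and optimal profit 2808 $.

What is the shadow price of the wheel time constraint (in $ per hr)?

Check each constraint at x*: kiln 132/152 (slack 20); labor 243/243 (tight); wheel time 207/207 (tight).
Since kiln is not tight, its dual is 0.
The binding rows give the dual system: 3·y_labor + 4·y_wheel time = 39 and 6·y_labor + 5·y_wheel time = 69.
Solving: y_labor = 9, y_wheel time = 3.
Shadow price of wheel time = 3.

3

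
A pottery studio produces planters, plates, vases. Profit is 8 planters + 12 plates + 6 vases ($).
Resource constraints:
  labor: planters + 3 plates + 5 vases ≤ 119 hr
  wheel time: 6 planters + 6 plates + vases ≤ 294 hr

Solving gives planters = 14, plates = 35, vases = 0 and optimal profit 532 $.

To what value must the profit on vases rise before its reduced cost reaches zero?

Check each constraint at x*: labor 119/119 (tight); wheel time 294/294 (tight).
The binding rows give the dual system: 1·y_labor + 6·y_wheel time = 8 and 3·y_labor + 6·y_wheel time = 12.
Solving: y_labor = 2, y_wheel time = 1.
vases enters the basis when its profit ≥ yᵀa₃ = 2·5 + 1·1 = 11.

11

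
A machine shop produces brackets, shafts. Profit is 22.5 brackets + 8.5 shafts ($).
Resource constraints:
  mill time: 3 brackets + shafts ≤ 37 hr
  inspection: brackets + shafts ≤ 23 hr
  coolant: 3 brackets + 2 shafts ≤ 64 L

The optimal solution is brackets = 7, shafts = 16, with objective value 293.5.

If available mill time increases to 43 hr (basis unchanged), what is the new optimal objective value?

335.5

At the optimum: mill time uses 37 of 37 (binding); inspection uses 23 of 23 (binding); coolant uses 53 of 64 (slack = 11).
Slack constraints have shadow price 0 (complementary slackness).
Dual feasibility on the basic columns requires 3·y_mill time + 1·y_inspection = 22.5, 1·y_mill time + 1·y_inspection = 8.5.
This yields shadow prices y_mill time = 7, y_inspection = 1.5.
Δz = y_mill time·Δb = 7 × (6) = 42, so new z* = 293.5 + 42 = 335.5.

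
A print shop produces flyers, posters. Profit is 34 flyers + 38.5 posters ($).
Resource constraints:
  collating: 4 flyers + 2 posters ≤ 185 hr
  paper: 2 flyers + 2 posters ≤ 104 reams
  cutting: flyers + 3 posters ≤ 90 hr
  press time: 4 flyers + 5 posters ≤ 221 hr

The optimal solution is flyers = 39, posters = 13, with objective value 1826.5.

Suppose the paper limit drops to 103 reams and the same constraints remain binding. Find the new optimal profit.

1818.5

At the optimum: collating uses 182 of 185 (slack = 3); paper uses 104 of 104 (binding); cutting uses 78 of 90 (slack = 12); press time uses 221 of 221 (binding).
Slack constraints have shadow price 0 (complementary slackness).
The binding rows give the dual system: 2·y_paper + 4·y_press time = 34 and 2·y_paper + 5·y_press time = 38.5.
This yields shadow prices y_paper = 8, y_press time = 4.5.
Δz = y_paper·Δb = 8 × (-1) = -8, so new z* = 1826.5 − 8 = 1818.5.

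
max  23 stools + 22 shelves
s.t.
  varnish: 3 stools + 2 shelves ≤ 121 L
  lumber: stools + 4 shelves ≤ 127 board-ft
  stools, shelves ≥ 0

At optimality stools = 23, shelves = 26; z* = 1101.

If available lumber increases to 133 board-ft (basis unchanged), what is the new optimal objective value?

At the optimum: varnish uses 121 of 121 (binding); lumber uses 127 of 127 (binding).
From A_Bᵀ y = c: 3·y_varnish + 1·y_lumber = 23; 2·y_varnish + 4·y_lumber = 22.
→ y_varnish = 7 and y_lumber = 2.
Δz = y_lumber·Δb = 2 × (6) = 12, so new z* = 1101 + 12 = 1113.

1113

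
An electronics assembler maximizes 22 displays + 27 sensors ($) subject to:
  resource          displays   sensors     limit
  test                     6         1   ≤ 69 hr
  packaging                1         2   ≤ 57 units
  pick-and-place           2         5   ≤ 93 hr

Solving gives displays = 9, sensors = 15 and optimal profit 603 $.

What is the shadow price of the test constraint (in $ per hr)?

2

At the optimum: test uses 69 of 69 (binding); packaging uses 39 of 57 (slack = 18); pick-and-place uses 93 of 93 (binding).
Slack constraints have shadow price 0 (complementary slackness).
From A_Bᵀ y = c: 6·y_test + 2·y_pick-and-place = 22; 1·y_test + 5·y_pick-and-place = 27.
Solving: y_test = 2, y_pick-and-place = 5.
Shadow price of test = 2.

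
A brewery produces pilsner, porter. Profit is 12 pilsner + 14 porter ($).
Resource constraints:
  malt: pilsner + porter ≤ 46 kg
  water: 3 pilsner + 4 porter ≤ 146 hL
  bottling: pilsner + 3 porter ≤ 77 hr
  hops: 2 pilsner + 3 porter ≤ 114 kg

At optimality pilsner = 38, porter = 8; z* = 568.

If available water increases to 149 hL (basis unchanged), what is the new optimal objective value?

At the optimum: malt uses 46 of 46 (binding); water uses 146 of 146 (binding); bottling uses 62 of 77 (slack = 15); hops uses 100 of 114 (slack = 14).
Slack constraints have shadow price 0 (complementary slackness).
The binding rows give the dual system: 1·y_malt + 3·y_water = 12 and 1·y_malt + 4·y_water = 14.
→ y_malt = 6 and y_water = 2.
Δz = y_water·Δb = 2 × (3) = 6, so new z* = 568 + 6 = 574.

574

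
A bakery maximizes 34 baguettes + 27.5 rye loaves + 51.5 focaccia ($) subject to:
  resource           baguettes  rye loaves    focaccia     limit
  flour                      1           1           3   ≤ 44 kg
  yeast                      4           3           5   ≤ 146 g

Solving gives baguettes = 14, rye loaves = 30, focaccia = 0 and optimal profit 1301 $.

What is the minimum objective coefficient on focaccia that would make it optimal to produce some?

Both flour and yeast are binding at x*.
The binding rows give the dual system: 1·y_flour + 4·y_yeast = 34 and 1·y_flour + 3·y_yeast = 27.5.
This yields shadow prices y_flour = 8, y_yeast = 6.5.
focaccia enters the basis when its profit ≥ yᵀa₃ = 8·3 + 6.5·5 = 56.5.

56.5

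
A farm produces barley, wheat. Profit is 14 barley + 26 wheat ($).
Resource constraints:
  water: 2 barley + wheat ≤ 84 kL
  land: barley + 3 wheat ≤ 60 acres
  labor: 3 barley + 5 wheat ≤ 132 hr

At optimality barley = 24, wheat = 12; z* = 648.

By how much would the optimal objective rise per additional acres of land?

2

Check each constraint at x*: water 60/84 (slack 24); land 60/60 (tight); labor 132/132 (tight).
Since water is not tight, its dual is 0.
The binding rows give the dual system: 1·y_land + 3·y_labor = 14 and 3·y_land + 5·y_labor = 26.
This yields shadow prices y_land = 2, y_labor = 4.
Shadow price of land = 2.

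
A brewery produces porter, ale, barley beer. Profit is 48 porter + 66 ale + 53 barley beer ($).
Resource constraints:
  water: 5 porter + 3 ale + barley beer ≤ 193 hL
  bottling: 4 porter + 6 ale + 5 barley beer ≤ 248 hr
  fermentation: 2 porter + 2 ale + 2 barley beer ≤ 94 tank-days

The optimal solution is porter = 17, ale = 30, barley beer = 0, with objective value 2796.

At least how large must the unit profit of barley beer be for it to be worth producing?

At the optimum: water uses 175 of 193 (slack = 18); bottling uses 248 of 248 (binding); fermentation uses 94 of 94 (binding).
By complementary slackness, y = 0 for the non-binding constraint.
The binding rows give the dual system: 4·y_bottling + 2·y_fermentation = 48 and 6·y_bottling + 2·y_fermentation = 66.
→ y_bottling = 9 and y_fermentation = 6.
barley beer enters the basis when its profit ≥ yᵀa₃ = 9·5 + 6·2 = 57.

57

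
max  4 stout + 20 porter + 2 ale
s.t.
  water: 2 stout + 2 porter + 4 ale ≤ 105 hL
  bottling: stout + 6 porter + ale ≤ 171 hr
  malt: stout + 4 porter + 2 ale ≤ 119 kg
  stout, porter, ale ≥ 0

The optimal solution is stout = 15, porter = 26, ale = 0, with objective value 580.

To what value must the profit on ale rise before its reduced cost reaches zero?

6

Binding: bottling and malt. Non-binding: water (23 unused).
Slack constraints have shadow price 0 (complementary slackness).
Dual feasibility on the basic columns requires 1·y_bottling + 1·y_malt = 4, 6·y_bottling + 4·y_malt = 20.
Solving: y_bottling = 2, y_malt = 2.
ale enters the basis when its profit ≥ yᵀa₃ = 2·1 + 2·2 = 6.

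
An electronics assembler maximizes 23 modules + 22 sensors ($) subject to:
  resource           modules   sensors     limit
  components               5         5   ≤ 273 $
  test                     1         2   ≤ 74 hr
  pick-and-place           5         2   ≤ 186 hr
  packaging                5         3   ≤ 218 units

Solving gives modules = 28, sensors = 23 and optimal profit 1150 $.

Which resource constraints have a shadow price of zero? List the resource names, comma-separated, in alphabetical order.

components: 255/273 (slack 18)
test: 74/74 (binding)
pick-and-place: 186/186 (binding)
packaging: 209/218 (slack 9)
By complementary slackness, a constraint with positive slack has shadow price 0 → components, packaging.

components, packaging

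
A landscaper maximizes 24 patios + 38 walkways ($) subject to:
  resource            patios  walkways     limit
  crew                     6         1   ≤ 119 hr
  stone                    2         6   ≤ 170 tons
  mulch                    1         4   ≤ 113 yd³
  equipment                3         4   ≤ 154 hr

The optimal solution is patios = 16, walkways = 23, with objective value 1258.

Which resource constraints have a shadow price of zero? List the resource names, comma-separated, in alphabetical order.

crew: 119/119 (binding)
stone: 170/170 (binding)
mulch: 108/113 (slack 5)
equipment: 140/154 (slack 14)
By complementary slackness, a constraint with positive slack has shadow price 0 → equipment, mulch.

equipment, mulch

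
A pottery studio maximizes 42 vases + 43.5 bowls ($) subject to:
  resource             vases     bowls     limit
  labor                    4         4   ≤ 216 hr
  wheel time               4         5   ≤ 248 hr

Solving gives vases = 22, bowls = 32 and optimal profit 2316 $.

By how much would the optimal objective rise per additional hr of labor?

Check each constraint at x*: labor 216/216 (tight); wheel time 248/248 (tight).
From A_Bᵀ y = c: 4·y_labor + 4·y_wheel time = 42; 4·y_labor + 5·y_wheel time = 43.5.
→ y_labor = 9 and y_wheel time = 1.5.
Shadow price of labor = 9.

9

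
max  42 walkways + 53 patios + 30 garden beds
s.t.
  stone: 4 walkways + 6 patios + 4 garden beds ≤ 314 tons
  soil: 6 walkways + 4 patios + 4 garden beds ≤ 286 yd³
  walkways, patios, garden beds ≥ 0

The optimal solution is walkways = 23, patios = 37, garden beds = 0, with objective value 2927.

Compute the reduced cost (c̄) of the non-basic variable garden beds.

Both stone and soil are binding at x*.
From A_Bᵀ y = c: 4·y_stone + 6·y_soil = 42; 6·y_stone + 4·y_soil = 53.
Solving: y_stone = 7.5, y_soil = 2.
Reduced cost of garden beds: c₃ − yᵀa₃ = 30 − (7.5·4 + 2·4) = 30 − 38 = -8.

-8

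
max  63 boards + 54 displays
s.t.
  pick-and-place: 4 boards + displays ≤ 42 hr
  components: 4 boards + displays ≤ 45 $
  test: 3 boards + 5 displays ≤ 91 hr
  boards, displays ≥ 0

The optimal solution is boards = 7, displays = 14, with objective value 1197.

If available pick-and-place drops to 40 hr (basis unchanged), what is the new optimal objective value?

1179

Binding: pick-and-place and test. Non-binding: components (3 unused).
Slack constraints have shadow price 0 (complementary slackness).
Dual feasibility on the basic columns requires 4·y_pick-and-place + 3·y_test = 63, 1·y_pick-and-place + 5·y_test = 54.
Solving: y_pick-and-place = 9, y_test = 9.
Δz = y_pick-and-place·Δb = 9 × (-2) = -18, so new z* = 1197 − 18 = 1179.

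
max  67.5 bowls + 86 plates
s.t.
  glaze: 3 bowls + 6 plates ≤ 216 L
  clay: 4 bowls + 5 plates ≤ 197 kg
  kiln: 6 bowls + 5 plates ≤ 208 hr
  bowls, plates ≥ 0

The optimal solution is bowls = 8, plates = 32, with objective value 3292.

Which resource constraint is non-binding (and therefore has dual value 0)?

glaze: 216/216 (binding)
clay: 192/197 (slack 5)
kiln: 208/208 (binding)
By complementary slackness, a constraint with positive slack has shadow price 0 → clay.

clay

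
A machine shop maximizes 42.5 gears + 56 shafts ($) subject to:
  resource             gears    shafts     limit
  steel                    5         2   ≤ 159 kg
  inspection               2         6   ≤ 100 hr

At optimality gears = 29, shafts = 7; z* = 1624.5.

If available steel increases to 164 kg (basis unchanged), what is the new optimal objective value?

1652

Both steel and inspection are binding at x*.
From A_Bᵀ y = c: 5·y_steel + 2·y_inspection = 42.5; 2·y_steel + 6·y_inspection = 56.
This yields shadow prices y_steel = 5.5, y_inspection = 7.5.
Δz = y_steel·Δb = 5.5 × (5) = 27.5, so new z* = 1624.5 + 27.5 = 1652.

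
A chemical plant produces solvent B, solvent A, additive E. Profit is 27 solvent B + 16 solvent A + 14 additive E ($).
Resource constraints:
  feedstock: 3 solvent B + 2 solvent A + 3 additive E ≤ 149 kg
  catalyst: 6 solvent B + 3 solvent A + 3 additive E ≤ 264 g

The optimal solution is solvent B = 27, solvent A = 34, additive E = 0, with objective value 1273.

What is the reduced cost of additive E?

-7

Check each constraint at x*: feedstock 149/149 (tight); catalyst 264/264 (tight).
From A_Bᵀ y = c: 3·y_feedstock + 6·y_catalyst = 27; 2·y_feedstock + 3·y_catalyst = 16.
Solving: y_feedstock = 5, y_catalyst = 2.
Reduced cost of additive E: c₃ − yᵀa₃ = 14 − (5·3 + 2·3) = 14 − 21 = -7.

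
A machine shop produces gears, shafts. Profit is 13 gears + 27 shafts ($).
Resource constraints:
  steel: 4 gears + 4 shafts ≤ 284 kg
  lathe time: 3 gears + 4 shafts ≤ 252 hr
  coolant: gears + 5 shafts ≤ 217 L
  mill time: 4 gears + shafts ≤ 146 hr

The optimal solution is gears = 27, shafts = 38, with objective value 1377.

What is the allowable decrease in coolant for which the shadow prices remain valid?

Binding constraints: coolant, mill time. The basis is B = [[1,5],[4,1]] with det -19.
Per unit decrease in coolant, x* moves by d = (0.0526, -0.2105).
The basis stays optimal until shafts reaches 0; allowable decrease = 180.5 L.

180.5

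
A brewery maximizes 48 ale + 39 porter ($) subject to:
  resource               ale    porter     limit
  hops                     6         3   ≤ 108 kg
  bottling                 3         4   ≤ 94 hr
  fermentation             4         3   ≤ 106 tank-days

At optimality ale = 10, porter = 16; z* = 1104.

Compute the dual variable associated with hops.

5

At the optimum: hops uses 108 of 108 (binding); bottling uses 94 of 94 (binding); fermentation uses 88 of 106 (slack = 18).
Since fermentation is not tight, its dual is 0.
The binding rows give the dual system: 6·y_hops + 3·y_bottling = 48 and 3·y_hops + 4·y_bottling = 39.
→ y_hops = 5 and y_bottling = 6.
Shadow price of hops = 5.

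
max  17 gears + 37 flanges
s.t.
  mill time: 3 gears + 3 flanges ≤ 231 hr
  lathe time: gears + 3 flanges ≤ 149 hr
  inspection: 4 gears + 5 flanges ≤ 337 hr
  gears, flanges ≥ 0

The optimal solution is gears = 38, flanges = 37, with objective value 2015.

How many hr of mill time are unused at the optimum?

mill time used = 3·38 + 3·37 = 225; slack = 231 − 225 = 6.

6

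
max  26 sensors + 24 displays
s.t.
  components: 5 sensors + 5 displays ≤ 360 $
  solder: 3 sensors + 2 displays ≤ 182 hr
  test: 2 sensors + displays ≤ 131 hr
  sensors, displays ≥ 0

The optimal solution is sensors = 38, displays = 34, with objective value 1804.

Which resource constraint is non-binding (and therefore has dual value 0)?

components: 360/360 (binding)
solder: 182/182 (binding)
test: 110/131 (slack 21)
By complementary slackness, a constraint with positive slack has shadow price 0 → test.

test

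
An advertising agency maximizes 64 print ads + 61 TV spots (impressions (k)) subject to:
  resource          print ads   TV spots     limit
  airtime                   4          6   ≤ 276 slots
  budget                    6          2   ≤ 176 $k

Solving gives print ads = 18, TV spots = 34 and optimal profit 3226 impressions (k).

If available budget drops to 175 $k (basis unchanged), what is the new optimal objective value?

Check each constraint at x*: airtime 276/276 (tight); budget 176/176 (tight).
From A_Bᵀ y = c: 4·y_airtime + 6·y_budget = 64; 6·y_airtime + 2·y_budget = 61.
→ y_airtime = 8.5 and y_budget = 5.
Δz = y_budget·Δb = 5 × (-1) = -5, so new z* = 3226 − 5 = 3221.

3221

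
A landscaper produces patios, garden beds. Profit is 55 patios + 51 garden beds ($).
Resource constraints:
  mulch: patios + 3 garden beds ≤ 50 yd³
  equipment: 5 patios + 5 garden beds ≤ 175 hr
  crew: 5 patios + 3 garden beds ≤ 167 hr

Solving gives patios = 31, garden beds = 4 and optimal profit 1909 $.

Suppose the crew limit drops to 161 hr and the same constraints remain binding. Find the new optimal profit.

1897

Binding: equipment and crew. Non-binding: mulch (7 unused).
Since mulch is not tight, its dual is 0.
Dual feasibility on the basic columns requires 5·y_equipment + 5·y_crew = 55, 5·y_equipment + 3·y_crew = 51.
→ y_equipment = 9 and y_crew = 2.
Δz = y_crew·Δb = 2 × (-6) = -12, so new z* = 1909 − 12 = 1897.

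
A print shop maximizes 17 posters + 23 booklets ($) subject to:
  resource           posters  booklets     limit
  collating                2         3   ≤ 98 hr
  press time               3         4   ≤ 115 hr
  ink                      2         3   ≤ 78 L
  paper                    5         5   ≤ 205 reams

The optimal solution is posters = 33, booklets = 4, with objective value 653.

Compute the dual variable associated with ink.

1

Check each constraint at x*: collating 78/98 (slack 20); press time 115/115 (tight); ink 78/78 (tight); paper 185/205 (slack 20).
By complementary slackness, y = 0 for the non-binding constraints.
The binding rows give the dual system: 3·y_press time + 2·y_ink = 17 and 4·y_press time + 3·y_ink = 23.
→ y_press time = 5 and y_ink = 1.
Shadow price of ink = 1.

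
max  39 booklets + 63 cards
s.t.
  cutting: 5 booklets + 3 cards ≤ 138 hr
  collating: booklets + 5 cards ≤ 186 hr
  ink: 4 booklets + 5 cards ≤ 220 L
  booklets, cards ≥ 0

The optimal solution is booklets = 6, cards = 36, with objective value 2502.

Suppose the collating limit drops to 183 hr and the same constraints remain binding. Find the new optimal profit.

2475

Binding: cutting and collating. Non-binding: ink (16 unused).
By complementary slackness, y = 0 for the non-binding constraint.
Dual feasibility on the basic columns requires 5·y_cutting + 1·y_collating = 39, 3·y_cutting + 5·y_collating = 63.
→ y_cutting = 6 and y_collating = 9.
Δz = y_collating·Δb = 9 × (-3) = -27, so new z* = 2502 − 27 = 2475.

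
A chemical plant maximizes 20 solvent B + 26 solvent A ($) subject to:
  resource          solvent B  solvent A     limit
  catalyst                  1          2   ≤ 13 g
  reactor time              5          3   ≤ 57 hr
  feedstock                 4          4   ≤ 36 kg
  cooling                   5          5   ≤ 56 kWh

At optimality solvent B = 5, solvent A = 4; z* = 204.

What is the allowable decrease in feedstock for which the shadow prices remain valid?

10

Binding constraints: catalyst, feedstock. The basis is B = [[1,2],[4,4]] with det -4.
Per unit decrease in feedstock, x* moves by d = (-0.5, 0.25).
The basis stays optimal until solvent B reaches 0; allowable decrease = 10 kg.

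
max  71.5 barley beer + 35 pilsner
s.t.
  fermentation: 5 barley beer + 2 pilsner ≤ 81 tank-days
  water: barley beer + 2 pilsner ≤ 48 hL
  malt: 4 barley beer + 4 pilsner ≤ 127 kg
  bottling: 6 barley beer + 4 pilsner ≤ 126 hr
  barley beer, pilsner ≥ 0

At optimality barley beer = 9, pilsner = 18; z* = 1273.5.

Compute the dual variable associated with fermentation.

9.5

Binding: fermentation and bottling. Non-binding: water (3 unused), malt (19 unused).
By complementary slackness, y = 0 for the non-binding constraints.
From A_Bᵀ y = c: 5·y_fermentation + 6·y_bottling = 71.5; 2·y_fermentation + 4·y_bottling = 35.
Solving: y_fermentation = 9.5, y_bottling = 4.
Shadow price of fermentation = 9.5.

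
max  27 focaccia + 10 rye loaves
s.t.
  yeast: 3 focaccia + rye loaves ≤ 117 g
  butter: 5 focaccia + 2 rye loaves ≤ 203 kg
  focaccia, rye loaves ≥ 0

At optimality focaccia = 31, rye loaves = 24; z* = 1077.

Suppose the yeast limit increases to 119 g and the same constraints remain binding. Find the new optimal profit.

At the optimum: yeast uses 117 of 117 (binding); butter uses 203 of 203 (binding).
From A_Bᵀ y = c: 3·y_yeast + 5·y_butter = 27; 1·y_yeast + 2·y_butter = 10.
Solving: y_yeast = 4, y_butter = 3.
Δz = y_yeast·Δb = 4 × (2) = 8, so new z* = 1077 + 8 = 1085.

1085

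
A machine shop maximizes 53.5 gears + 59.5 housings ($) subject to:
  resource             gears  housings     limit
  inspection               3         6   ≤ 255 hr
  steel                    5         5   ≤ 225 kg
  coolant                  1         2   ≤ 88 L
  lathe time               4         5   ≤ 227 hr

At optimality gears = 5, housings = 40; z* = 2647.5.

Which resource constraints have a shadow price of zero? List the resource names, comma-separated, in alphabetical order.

coolant, lathe time

inspection: 255/255 (binding)
steel: 225/225 (binding)
coolant: 85/88 (slack 3)
lathe time: 220/227 (slack 7)
By complementary slackness, a constraint with positive slack has shadow price 0 → coolant, lathe time.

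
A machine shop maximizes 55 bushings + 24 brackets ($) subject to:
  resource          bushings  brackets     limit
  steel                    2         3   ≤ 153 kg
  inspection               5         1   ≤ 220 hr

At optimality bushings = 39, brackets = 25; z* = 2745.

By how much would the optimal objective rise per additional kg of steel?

At the optimum: steel uses 153 of 153 (binding); inspection uses 220 of 220 (binding).
From A_Bᵀ y = c: 2·y_steel + 5·y_inspection = 55; 3·y_steel + 1·y_inspection = 24.
Solving: y_steel = 5, y_inspection = 9.
Shadow price of steel = 5.

5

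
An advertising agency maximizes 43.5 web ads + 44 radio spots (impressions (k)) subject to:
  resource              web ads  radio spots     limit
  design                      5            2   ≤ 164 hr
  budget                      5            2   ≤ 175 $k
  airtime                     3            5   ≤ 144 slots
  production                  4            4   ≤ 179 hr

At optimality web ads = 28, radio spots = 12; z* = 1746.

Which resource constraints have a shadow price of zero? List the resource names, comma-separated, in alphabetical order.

budget, production

design: 164/164 (binding)
budget: 164/175 (slack 11)
airtime: 144/144 (binding)
production: 160/179 (slack 19)
By complementary slackness, a constraint with positive slack has shadow price 0 → budget, production.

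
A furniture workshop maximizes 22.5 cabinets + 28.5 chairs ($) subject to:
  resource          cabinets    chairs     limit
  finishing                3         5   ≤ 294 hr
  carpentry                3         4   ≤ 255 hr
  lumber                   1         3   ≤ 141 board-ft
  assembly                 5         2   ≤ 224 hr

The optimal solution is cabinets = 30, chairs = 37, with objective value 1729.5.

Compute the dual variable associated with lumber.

7.5

Check each constraint at x*: finishing 275/294 (slack 19); carpentry 238/255 (slack 17); lumber 141/141 (tight); assembly 224/224 (tight).
By complementary slackness, y = 0 for the non-binding constraints.
Dual feasibility on the basic columns requires 1·y_lumber + 5·y_assembly = 22.5, 3·y_lumber + 2·y_assembly = 28.5.
→ y_lumber = 7.5 and y_assembly = 3.
Shadow price of lumber = 7.5.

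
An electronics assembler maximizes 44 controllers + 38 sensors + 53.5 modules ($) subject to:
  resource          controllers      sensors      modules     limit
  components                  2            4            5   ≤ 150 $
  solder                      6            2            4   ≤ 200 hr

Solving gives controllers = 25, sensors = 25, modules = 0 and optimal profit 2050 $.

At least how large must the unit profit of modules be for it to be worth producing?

55

Check each constraint at x*: components 150/150 (tight); solder 200/200 (tight).
The binding rows give the dual system: 2·y_components + 6·y_solder = 44 and 4·y_components + 2·y_solder = 38.
This yields shadow prices y_components = 7, y_solder = 5.
modules enters the basis when its profit ≥ yᵀa₃ = 7·5 + 5·4 = 55.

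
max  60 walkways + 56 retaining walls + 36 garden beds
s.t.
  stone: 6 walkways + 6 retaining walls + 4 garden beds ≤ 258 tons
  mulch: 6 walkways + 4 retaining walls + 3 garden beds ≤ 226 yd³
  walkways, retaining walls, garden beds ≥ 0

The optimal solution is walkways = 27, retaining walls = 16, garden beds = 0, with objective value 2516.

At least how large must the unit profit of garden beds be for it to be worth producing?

Check each constraint at x*: stone 258/258 (tight); mulch 226/226 (tight).
From A_Bᵀ y = c: 6·y_stone + 6·y_mulch = 60; 6·y_stone + 4·y_mulch = 56.
→ y_stone = 8 and y_mulch = 2.
garden beds enters the basis when its profit ≥ yᵀa₃ = 8·4 + 2·3 = 38.

38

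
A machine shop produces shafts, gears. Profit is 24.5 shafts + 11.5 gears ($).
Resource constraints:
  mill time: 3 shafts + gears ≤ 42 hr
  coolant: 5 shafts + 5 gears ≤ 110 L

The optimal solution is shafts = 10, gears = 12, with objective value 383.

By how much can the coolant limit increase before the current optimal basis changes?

Binding constraints: mill time, coolant. The basis is B = [[3,1],[5,5]] with det 10.
Per unit increase in coolant, x* moves by d = (-0.1, 0.3).
The basis stays optimal until shafts reaches 0; allowable increase = 100 L.

100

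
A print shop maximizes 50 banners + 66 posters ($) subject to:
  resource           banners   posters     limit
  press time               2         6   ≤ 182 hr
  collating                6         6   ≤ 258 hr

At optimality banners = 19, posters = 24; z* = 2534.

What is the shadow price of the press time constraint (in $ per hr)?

4

Check each constraint at x*: press time 182/182 (tight); collating 258/258 (tight).
The binding rows give the dual system: 2·y_press time + 6·y_collating = 50 and 6·y_press time + 6·y_collating = 66.
Solving: y_press time = 4, y_collating = 7.
Shadow price of press time = 4.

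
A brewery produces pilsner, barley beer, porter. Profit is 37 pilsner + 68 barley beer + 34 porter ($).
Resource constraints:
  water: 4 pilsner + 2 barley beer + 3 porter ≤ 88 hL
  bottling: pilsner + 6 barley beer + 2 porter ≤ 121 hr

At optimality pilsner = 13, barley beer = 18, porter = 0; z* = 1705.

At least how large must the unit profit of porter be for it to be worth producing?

39

Both water and bottling are binding at x*.
From A_Bᵀ y = c: 4·y_water + 1·y_bottling = 37; 2·y_water + 6·y_bottling = 68.
Solving: y_water = 7, y_bottling = 9.
porter enters the basis when its profit ≥ yᵀa₃ = 7·3 + 9·2 = 39.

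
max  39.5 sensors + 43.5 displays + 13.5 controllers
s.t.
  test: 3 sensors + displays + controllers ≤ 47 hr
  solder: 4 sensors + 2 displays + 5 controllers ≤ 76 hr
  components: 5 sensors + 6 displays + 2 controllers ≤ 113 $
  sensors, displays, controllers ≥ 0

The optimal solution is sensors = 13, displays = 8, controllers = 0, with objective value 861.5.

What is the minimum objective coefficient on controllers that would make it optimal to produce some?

15.5

Check each constraint at x*: test 47/47 (tight); solder 68/76 (slack 8); components 113/113 (tight).
Since solder is not tight, its dual is 0.
From A_Bᵀ y = c: 3·y_test + 5·y_components = 39.5; 1·y_test + 6·y_components = 43.5.
This yields shadow prices y_test = 1.5, y_components = 7.
controllers enters the basis when its profit ≥ yᵀa₃ = 1.5·1 + 7·2 = 15.5.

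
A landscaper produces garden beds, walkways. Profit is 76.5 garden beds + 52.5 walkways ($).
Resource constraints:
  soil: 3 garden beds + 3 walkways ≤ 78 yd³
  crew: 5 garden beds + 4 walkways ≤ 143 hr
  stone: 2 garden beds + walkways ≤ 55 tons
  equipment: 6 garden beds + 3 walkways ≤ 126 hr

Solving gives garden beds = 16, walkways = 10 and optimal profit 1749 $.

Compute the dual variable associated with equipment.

8

Binding: soil and equipment. Non-binding: crew (23 unused), stone (13 unused).
Since crew, stone are not tight, their duals are 0.
The binding rows give the dual system: 3·y_soil + 6·y_equipment = 76.5 and 3·y_soil + 3·y_equipment = 52.5.
→ y_soil = 9.5 and y_equipment = 8.
Shadow price of equipment = 8.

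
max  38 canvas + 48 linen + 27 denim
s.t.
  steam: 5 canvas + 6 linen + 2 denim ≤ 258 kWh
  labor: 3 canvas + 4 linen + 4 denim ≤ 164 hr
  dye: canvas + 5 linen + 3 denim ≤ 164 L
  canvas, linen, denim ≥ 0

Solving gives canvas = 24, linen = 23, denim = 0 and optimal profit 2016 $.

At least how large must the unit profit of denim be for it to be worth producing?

32

Check each constraint at x*: steam 258/258 (tight); labor 164/164 (tight); dye 139/164 (slack 25).
Slack constraints have shadow price 0 (complementary slackness).
From A_Bᵀ y = c: 5·y_steam + 3·y_labor = 38; 6·y_steam + 4·y_labor = 48.
Solving: y_steam = 4, y_labor = 6.
denim enters the basis when its profit ≥ yᵀa₃ = 4·2 + 6·4 = 32.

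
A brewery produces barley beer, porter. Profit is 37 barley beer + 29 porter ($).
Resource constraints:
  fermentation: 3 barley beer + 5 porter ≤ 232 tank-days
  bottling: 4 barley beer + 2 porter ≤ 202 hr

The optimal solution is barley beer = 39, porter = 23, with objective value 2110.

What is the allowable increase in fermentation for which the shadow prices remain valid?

Binding constraints: fermentation, bottling. The basis is B = [[3,5],[4,2]] with det -14.
Per unit increase in fermentation, x* moves by d = (-0.1429, 0.2857).
The basis stays optimal until barley beer reaches 0; allowable increase = 273 tank-days.

273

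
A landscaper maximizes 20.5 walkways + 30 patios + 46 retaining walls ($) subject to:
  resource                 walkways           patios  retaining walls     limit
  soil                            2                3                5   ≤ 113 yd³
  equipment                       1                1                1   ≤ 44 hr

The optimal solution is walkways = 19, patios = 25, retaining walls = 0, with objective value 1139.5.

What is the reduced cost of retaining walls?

-3

At the optimum: soil uses 113 of 113 (binding); equipment uses 44 of 44 (binding).
Dual feasibility on the basic columns requires 2·y_soil + 1·y_equipment = 20.5, 3·y_soil + 1·y_equipment = 30.
→ y_soil = 9.5 and y_equipment = 1.5.
Reduced cost of retaining walls: c₃ − yᵀa₃ = 46 − (9.5·5 + 1.5·1) = 46 − 49 = -3.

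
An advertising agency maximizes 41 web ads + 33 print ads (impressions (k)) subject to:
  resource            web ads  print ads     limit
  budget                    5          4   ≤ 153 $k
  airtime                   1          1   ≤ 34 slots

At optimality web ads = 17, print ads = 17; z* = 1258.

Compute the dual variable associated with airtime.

Both budget and airtime are binding at x*.
From A_Bᵀ y = c: 5·y_budget + 1·y_airtime = 41; 4·y_budget + 1·y_airtime = 33.
This yields shadow prices y_budget = 8, y_airtime = 1.
Shadow price of airtime = 1.

1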